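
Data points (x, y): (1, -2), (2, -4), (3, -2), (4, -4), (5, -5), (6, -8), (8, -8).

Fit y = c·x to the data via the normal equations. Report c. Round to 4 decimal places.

c = -1.0903

Setting ∂/∂c … = 0 gives: 155·c = -169.
(Σx·x = 155, Σx·y = -169.)
c = (-169)/155 = -1.09032.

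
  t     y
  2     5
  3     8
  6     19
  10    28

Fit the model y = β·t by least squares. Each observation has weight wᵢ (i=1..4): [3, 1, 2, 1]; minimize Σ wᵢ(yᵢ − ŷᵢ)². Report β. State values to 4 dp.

β = 2.9119

The normal equations are: 193·β = 562.
Hence β = 562 / 193 ≈ 2.91192.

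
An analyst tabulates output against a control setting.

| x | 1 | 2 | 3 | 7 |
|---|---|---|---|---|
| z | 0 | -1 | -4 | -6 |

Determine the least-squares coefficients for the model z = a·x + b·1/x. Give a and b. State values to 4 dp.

a = -0.9376, b = 0.7672

Sums needed: Σx·x = 63, Σx·1/x = 4, Σ1/x·1/x = 2437/1764.
For Aᵀz: Σx·z = -56, Σ1/x·z = -113/42.
Determinant 63·(2437/1764) − 4² = 1989/28.
a = ((-56)·(2437/1764) − 4·(-113/42))/(1989/28) = -16784/17901; b = (63·(-113/42) − 4·(-56))/(1989/28) = 1526/1989.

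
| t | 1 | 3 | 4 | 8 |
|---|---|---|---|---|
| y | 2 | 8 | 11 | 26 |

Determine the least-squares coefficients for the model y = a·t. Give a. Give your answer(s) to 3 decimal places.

a = 3.089

Normal-equation sums: Σt·t = 90.
And Σt·y = 278.
a = 278/90 = 3.08889.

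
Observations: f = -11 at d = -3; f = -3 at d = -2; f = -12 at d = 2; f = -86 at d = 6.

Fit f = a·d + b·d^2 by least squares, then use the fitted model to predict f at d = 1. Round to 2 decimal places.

The normal equations are: 53·a + 189·b = -501;  189·a + 1409·b = -3255.
Determinant 53·1409 − 189² = 38956.
a = ((-501)·1409 − 189·(-3255))/38956 = -45357/19478; b = (53·(-3255) − 189·(-501))/38956 = -38913/19478.
At d = 1: f̂ = (-45357/19478)·(1) + (-38913/19478)·(1) = -42135/9739.

f̂ = -4.33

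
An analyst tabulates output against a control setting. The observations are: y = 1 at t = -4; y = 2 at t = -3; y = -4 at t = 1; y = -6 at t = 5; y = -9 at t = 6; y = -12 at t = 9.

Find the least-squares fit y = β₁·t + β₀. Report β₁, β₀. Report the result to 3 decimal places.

β₁ = -1.039, β₀ = -2.241

Entries of XᵀX: Σt·t = 168, Σt = 14, Σ1 = 6.
For Xᵀy: Σt·y = -206, Σy = -28.
XᵀX·[β₁, β₀]ᵀ = Xᵀy becomes [[168, 14]; [14, 6]]·[β₁, β₀]ᵀ = [-206, -28]ᵀ.
det = 168·6 − 14² = 812.
β₁ = ((-206)·6 − 14·(-28))/812 = -211/203; β₀ = (168·(-28) − 14·(-206))/812 = -65/29.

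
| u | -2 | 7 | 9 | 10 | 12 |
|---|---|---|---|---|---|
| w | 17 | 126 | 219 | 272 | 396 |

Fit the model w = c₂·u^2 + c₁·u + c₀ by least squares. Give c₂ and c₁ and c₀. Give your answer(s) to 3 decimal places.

The normal system XᵀX·[c₂, c₁, c₀]ᵀ = Xᵀw is [[39714, 3792, 378]; [3792, 378, 36]; [378, 36, 5]]·[c₂, c₁, c₀]ᵀ = [108205, 10291, 1030]ᵀ.
Row-reducing yields c₂ = 438863/147786, c₁ = -377729/147786, c₀ = -2413/24631.

c₂ = 2.970, c₁ = -2.556, c₀ = -0.098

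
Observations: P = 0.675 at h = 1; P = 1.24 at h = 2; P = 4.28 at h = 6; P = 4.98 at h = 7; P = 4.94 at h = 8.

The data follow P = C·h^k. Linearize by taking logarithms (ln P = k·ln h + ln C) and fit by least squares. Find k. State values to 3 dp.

k = 1.013

Taking logs, ln P = k·ln h + ln C, so regress ln P on ln h.
AᵀA = [[11.8015, 6.5103]; [6.5103, 5]], rhs = [9.1999, 4.4788]ᵀ  (here Σln h = 6.5103, Σ(ln h)² = 11.8015, Σln P = 4.4788, Σln h·ln P = 9.1999).
Solving (det = 16.6240): k = 1.01306, ln C = -0.42330.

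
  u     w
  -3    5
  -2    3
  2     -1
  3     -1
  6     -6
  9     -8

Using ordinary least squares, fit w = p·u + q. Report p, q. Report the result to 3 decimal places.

p = -1.081, q = 1.368

Compute the Gram sums: Σu·u = 143, Σu = 15, Σ1 = 6.
Moment sums: Σu·w = -134, Σw = -8.
XᵀX·[p, q]ᵀ = Xᵀw becomes [[143, 15]; [15, 6]]·[p, q]ᵀ = [-134, -8]ᵀ.
Δ = 143·6 − 15² = 633.
p = ((-134)·6 − 15·(-8))/633 = -228/211; q = (143·(-8) − 15·(-134))/633 = 866/633.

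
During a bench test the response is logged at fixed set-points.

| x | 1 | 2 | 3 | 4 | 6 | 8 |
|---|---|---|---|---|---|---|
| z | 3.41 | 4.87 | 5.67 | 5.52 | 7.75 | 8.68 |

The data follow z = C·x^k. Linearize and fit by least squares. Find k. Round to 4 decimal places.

k = 0.4343

Linearized form: ln z = k·ln x + ln C. From the 6 transformed points,
Sums: Σln x = 7.0493, Σ(ln x)² = 11.1437, Σln z = 10.4621, Σln x·ln z = 13.5346.
Normal system: [[11.1437, 7.0493]; [7.0493, 6]]·[k, ln C]ᵀ = [13.5346, 10.4621]ᵀ.
Δ = 11.1437·6 − (7.0493)² = 17.1702; k = (13.5346·6 − 7.0493·10.4621)/17.1702 = 0.43435, ln C = (11.1437·10.4621 − 7.0493·13.5346)/17.1702 = 1.23338.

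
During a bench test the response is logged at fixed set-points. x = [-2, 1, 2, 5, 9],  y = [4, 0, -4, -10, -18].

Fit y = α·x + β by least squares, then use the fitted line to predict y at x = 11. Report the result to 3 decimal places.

ŷ = -22.057

From the data, Σx·x = 115, Σx = 15, Σ1 = 5.
And Σx·y = -228, Σy = -28.
Eliminating β: 5·(row 1) − 15·(row 2) gives 350·α = 5·(-228) − 15·(-28) = -720, so α = -72/35.
Then β = ((-28) − 15·(-72/35))/5 = 4/7.
At x = 11: ŷ = (-72/35)·(11) + (4/7)·(1) = -772/35.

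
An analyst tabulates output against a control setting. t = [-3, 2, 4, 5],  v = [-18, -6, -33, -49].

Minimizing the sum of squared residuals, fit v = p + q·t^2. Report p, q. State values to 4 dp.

The normal equations are: 4·p + 54·q = -106;  54·p + 978·q = -1939.
(Σ1 = 4, Σt^2 = 54, Σt^2·t^2 = 978, Σv = -106, Σt^2·v = -1939.)
Δ = 4·978 − 54² = 996.
p = ((-106)·978 − 54·(-1939))/996 = 173/166; q = (4·(-1939) − 54·(-106))/996 = -508/249.

p = 1.0422, q = -2.0402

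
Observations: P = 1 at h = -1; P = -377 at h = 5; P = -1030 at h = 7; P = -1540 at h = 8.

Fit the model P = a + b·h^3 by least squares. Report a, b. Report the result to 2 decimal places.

a = -1.56, b = -3.00

Normal-equation sums: Σ1 = 4, Σh^3 = 979, Σh^3·h^3 = 395419.
Right-hand side: ΣP = -2946, Σh^3·P = -1188896.
Normal equations: [[4, 979]; [979, 395419]]·[a, b]ᵀ = [-2946, -1188896]ᵀ.
Determinant 4·395419 − 979² = 623235.
a = ((-2946)·395419 − 979·(-1188896))/623235 = -195038/124647; b = (4·(-1188896) − 979·(-2946))/623235 = -374290/124647.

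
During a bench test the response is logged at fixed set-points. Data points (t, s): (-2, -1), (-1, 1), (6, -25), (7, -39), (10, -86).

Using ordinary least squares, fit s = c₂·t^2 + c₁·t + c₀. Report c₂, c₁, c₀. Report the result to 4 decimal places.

From the data, Σt^2·t^2 = 13714, Σt^2·t = 1550, Σt^2 = 190, Σt·t = 190, Σt = 20, Σ1 = 5.
Right-hand side: Σt^2·s = -11414, Σt·s = -1282, Σs = -150.
Inverting the 3×3 Gram matrix, [c₂, c₁, c₀]ᵀ = [-187/188, 887/940, 1891/470]ᵀ.

c₂ = -0.9947, c₁ = 0.9436, c₀ = 4.0234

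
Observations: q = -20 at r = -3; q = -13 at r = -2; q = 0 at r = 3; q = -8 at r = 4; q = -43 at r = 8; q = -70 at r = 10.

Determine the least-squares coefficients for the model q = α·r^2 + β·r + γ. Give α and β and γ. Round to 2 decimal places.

MᵀM·[α, β, γ]ᵀ = Mᵀq reads: 14530·α + 1568·β + 202·γ = -10112;  1568·α + 202·β + 20·γ = -990;  202·α + 20·β + 6·γ = -154.
(Σr^2·r^2 = 14530, Σr^2·r = 1568, Σr^2 = 202, Σr·r = 202, Σr = 20, Σ1 = 6, Σr^2·q = -10112, Σr·q = -990, Σq = -154.)
Solving the 3×3 system (Gaussian elimination) gives α = -180281/184206, β = 24682/8373, γ = -156169/61402.

α = -0.98, β = 2.95, γ = -2.54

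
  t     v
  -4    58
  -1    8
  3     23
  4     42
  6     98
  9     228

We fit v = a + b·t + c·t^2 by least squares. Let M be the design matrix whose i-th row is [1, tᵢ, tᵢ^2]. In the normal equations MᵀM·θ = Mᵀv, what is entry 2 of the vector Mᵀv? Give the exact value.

Entry 2 ↔ basis t, so (Mᵀv)_{2} = Σᵢ (t)·vᵢ = (-4)·(58) + (-1)·(8) + (3)·(23) + (4)·(42) + (6)·(98) + (9)·(228) = 2637.

2637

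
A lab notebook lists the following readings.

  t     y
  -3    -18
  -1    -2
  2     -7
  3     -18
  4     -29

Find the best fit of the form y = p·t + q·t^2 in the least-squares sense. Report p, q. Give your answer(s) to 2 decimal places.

Setting ∂/∂p … = 0 gives: 39·p + 71·q = -128;  71·p + 435·q = -818.
(Σt·t = 39, Σt·t^2 = 71, Σt^2·t^2 = 435, Σt·y = -128, Σt^2·y = -818.)
Δ = 39·435 − 71² = 11924.
p = ((-128)·435 − 71·(-818))/11924 = 109/542; q = (39·(-818) − 71·(-128))/11924 = -1037/542.

p = 0.20, q = -1.91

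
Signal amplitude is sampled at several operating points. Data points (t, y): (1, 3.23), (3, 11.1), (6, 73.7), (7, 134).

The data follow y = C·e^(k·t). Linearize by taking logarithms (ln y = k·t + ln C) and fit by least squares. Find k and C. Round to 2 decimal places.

k = 0.62, C = 1.73

With ln yᵢ as the transformed response and tᵢ as the regressor:
XᵀX = [[95.0000, 17.0000]; [17.0000, 4]], rhs = [68.4782, 12.7773]ᵀ  (here Σt = 17.0000, Σ(t)² = 95.0000, Σln y = 12.7773, Σt·ln y = 68.4782).
Solving (det = 91.0000): k = 0.62307, ln C = 0.54627, so C = exp(0.54627) = 1.72681.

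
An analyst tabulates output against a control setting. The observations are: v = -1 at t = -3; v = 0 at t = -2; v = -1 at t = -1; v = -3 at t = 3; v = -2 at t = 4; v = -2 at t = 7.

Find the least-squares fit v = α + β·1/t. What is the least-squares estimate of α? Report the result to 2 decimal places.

α = -1.79

Entries of AᵀA: Σ1 = 6, Σ1/t = -31/28, Σ1/t·1/t = 10973/7056.
Moment sums: Σv = -9, Σ1/t·v = -19/42.
Determinant 6·(10973/7056) − (-31/28)² = 19063/2352.
α = ((-9)·(10973/7056) − (-31/28)·(-19/42))/(19063/2352) = -34097/19063; β = (6·(-19/42) − (-31/28)·(-9))/(19063/2352) = -29820/19063.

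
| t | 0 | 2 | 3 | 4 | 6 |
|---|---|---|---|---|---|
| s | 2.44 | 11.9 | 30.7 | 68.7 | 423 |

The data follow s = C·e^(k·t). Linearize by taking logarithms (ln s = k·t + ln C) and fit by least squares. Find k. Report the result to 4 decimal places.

k = 0.8610

With ln sᵢ as the transformed response and tᵢ as the regressor:
Σt = 15.0000, Σ(t)² = 65.0000, Σln s = 17.0699, Σt·ln s = 68.4291.
Equations: 65.0000·k + 15.0000·ln C = 68.4291;  15.0000·k + 5·ln C = 17.0699.
Δ = 65.0000·5 − (15.0000)² = 100.0000; k = (68.4291·5 − 15.0000·17.0699)/100.0000 = 0.86097, ln C = (65.0000·17.0699 − 15.0000·68.4291)/100.0000 = 0.83108.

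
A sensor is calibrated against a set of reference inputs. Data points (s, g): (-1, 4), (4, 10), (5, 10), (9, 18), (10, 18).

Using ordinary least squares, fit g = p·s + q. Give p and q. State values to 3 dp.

p = 1.347, q = 4.725

The normal equations are: 223·p + 27·q = 428;  27·p + 5·q = 60.
Δ = 223·5 − 27² = 386.
p = (428·5 − 27·60)/386 = 260/193; q = (223·60 − 27·428)/386 = 912/193.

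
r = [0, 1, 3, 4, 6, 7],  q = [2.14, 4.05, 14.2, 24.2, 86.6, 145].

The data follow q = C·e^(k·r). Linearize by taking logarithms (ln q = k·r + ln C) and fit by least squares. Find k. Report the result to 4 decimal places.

Let Y = ln q. Fitting Y = k·r + ln C by least squares:
AᵀA = [[111.0000, 21.0000]; [21.0000, 6]], rhs = [83.7088, 17.4372]ᵀ  (here Σr = 21.0000, Σ(r)² = 111.0000, Σln q = 17.4372, Σr·ln q = 83.7088).
Slope k = (n·Σr·ln q − Σr·Σln q)/(n·Σ(r)² − (Σr)²) = (6·83.7088 − 21.0000·17.4372)/225.0000 = 0.60477; ln C = (Σln q − k·Σr)/n = 0.78951.

k = 0.6048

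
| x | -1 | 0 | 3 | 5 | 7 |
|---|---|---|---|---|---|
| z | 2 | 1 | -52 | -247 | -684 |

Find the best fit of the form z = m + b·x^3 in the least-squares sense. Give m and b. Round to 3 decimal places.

Forming MᵀM = [[5, 494]; [494, 134004]] and Mᵀz = [-980, -266893]ᵀ gives MᵀM·[m, b]ᵀ = Mᵀz.
Eliminating b: 134004·(row 1) − 494·(row 2) gives 425984·m = 134004·(-980) − 494·(-266893) = 521222, so m = 20047/16384.
Then b = ((-266893) − 494·(20047/16384))/134004 = -850345/425984.

m = 1.224, b = -1.996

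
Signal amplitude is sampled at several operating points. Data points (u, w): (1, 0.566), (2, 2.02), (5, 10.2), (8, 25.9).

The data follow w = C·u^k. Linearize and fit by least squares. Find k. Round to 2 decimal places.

k = 1.83

Linearized form: ln w = k·ln u + ln C. From the 4 transformed points,
Over the data: Σln u = 4.3820, Σ(ln u)² = 7.3948, Σln w = 5.7106, Σln u·ln w = 10.9921.
Normal system: [[7.3948, 4.3820]; [4.3820, 4]]·[k, ln C]ᵀ = [10.9921, 5.7106]ᵀ.
Solving (det = 10.3771): k = 1.82561, ln C = -0.57232.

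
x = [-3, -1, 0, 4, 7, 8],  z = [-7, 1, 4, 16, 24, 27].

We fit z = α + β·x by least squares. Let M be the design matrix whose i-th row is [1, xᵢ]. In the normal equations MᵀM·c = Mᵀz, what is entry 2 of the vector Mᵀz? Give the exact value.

Entry 2 ↔ basis x, so (Mᵀz)_{2} = Σᵢ (x)·zᵢ = (-3)·(-7) + (-1)·(1) + (0)·(4) + (4)·(16) + (7)·(24) + (8)·(27) = 468.

468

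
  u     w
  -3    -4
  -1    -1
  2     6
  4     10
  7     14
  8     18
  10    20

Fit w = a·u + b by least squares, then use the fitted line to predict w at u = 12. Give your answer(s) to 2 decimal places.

ŵ = 24.48

With design matrix M, MᵀM = [[243, 27]; [27, 7]] and Mᵀw = [507, 63]ᵀ.
Determinant 243·7 − 27² = 972.
a = (507·7 − 27·63)/972 = 154/81; b = (243·63 − 27·507)/972 = 5/3.
At u = 12: ŵ = (154/81)·(12) + (5/3)·(1) = 661/27.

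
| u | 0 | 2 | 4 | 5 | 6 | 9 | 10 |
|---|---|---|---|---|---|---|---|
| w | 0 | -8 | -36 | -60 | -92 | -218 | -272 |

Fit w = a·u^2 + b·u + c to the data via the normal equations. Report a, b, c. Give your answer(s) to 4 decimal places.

Sums needed: Σu^2·u^2 = 18754, Σu^2·u = 2142, Σu^2 = 262, Σu·u = 262, Σu = 36, Σ1 = 7.
And Σu^2·w = -50278, Σu·w = -5694, Σw = -686.
Normal equations: [[18754, 2142, 262]; [2142, 262, 36]; [262, 36, 7]]·[a, b, c]ᵀ = [-50278, -5694, -686]ᵀ.
Solving the 3×3 system (Gaussian elimination) gives a = -148573/49308, b = 48795/16436, c = -12073/24654.

a = -3.0132, b = 2.9688, c = -0.4897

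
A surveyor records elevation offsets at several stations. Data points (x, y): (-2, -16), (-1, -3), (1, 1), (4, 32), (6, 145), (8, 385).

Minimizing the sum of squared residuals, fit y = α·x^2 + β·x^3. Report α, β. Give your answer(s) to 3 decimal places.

α = -1.967, β = 0.998

Entries of MᵀM: Σx^2·x^2 = 5666, Σx^2·x^3 = 41536, Σx^3·x^3 = 312962.
For Mᵀy: Σx^2·y = 30306, Σx^3·y = 230620.
So MᵀM·[α, β]ᵀ = Mᵀy: [[5666, 41536]; [41536, 312962]]·[α, β]ᵀ = [30306, 230620]ᵀ.
Eliminating β: 312962·(row 1) − 41536·(row 2) gives 48003396·α = 312962·30306 − 41536·230620 = -94405948, so α = -3371641/1714407.
Then β = (230620 − 41536·(-3371641/1714407))/312962 = 1710818/1714407.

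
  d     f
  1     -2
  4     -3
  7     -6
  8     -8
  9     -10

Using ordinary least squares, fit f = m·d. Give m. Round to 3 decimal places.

m = -0.995

The normal system AᵀA·[m]ᵀ = Aᵀf is [[211]]·[m]ᵀ = [-210]ᵀ.
m = (-210)/211 = -0.995261.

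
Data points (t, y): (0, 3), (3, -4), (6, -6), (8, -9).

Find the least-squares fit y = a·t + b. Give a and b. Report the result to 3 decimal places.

a = -1.415, b = 2.014

Normal-equation sums: Σt·t = 109, Σt = 17, Σ1 = 4.
For Mᵀy: Σt·y = -120, Σy = -16.
So MᵀM·[a, b]ᵀ = Mᵀy: [[109, 17]; [17, 4]]·[a, b]ᵀ = [-120, -16]ᵀ.
Δ = 109·4 − 17² = 147.
a = ((-120)·4 − 17·(-16))/147 = -208/147; b = (109·(-16) − 17·(-120))/147 = 296/147.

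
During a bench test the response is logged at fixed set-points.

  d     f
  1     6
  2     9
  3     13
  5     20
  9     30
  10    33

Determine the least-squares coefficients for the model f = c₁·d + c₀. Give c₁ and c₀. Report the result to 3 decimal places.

Compute the Gram sums: Σd·d = 220, Σd = 30, Σ1 = 6.
Moment sums: Σd·f = 763, Σf = 111.
Normal equations: [[220, 30]; [30, 6]]·[c₁, c₀]ᵀ = [763, 111]ᵀ.
det = 220·6 − 30² = 420.
c₁ = (763·6 − 30·111)/420 = 104/35; c₀ = (220·111 − 30·763)/420 = 51/14.

c₁ = 2.971, c₀ = 3.643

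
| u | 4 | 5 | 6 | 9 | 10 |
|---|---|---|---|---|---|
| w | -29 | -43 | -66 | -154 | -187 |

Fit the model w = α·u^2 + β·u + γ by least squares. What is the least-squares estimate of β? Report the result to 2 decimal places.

β = -0.13

From the data, Σu^2·u^2 = 18738, Σu^2·u = 2134, Σu^2 = 258, Σu·u = 258, Σu = 34, Σ1 = 5.
Moment sums: Σu^2·w = -35089, Σu·w = -3983, Σw = -479.
Normal equations: [[18738, 2134, 258]; [2134, 258, 34]; [258, 34, 5]]·[α, β, γ]ᵀ = [-35089, -3983, -479]ᵀ.
Inverting the 3×3 Gram matrix, [α, β, γ]ᵀ = [-1545/812, -107/812, 95/29]ᵀ.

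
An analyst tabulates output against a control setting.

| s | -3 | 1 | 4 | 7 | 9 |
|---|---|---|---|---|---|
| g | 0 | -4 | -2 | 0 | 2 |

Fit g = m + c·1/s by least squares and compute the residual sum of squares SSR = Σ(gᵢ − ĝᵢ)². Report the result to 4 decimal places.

SSR = 8.8251

From the data, Σ1 = 5, Σ1/s = 295/252, Σ1/s·1/s = 76609/63504.
And Σg = -4, Σ1/s·g = -77/18.
Δ = 5·(76609/63504) − (295/252)² = 74005/15876.
m = ((-4)·(76609/63504) − (295/252)·(-77/18))/(74005/15876) = 5787/148010; c = (5·(-77/18) − (295/252)·(-4))/(74005/15876) = -53046/14801.
Residuals: -182607/148010, -67367/148010, -84596/74005, 69993/148010, 349173/148010; SSR = 653099/74005.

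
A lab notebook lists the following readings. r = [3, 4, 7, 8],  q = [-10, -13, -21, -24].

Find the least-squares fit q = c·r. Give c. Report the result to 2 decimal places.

c = -3.05

Forming MᵀM = [[138]] and Mᵀq = [-421]ᵀ gives MᵀM·[c]ᵀ = Mᵀq.
c = (-421)/138 = -3.05072.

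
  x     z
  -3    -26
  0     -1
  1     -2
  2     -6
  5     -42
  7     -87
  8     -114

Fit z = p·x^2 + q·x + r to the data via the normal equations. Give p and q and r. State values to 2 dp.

p = -2.01, q = 1.98, r = -1.73

From the data, Σx^2·x^2 = 7220, Σx^2·x = 962, Σx^2 = 152, Σx·x = 152, Σx = 20, Σ1 = 7.
For Mᵀz: Σx^2·z = -12869, Σx·z = -1667, Σz = -278.
Row-reducing yields p = -218821/108854, q = 215867/108854, r = -94140/54427.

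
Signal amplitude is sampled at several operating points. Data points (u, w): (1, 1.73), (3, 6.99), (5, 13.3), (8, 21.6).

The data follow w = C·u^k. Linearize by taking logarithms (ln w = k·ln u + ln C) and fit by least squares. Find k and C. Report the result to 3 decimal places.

k = 1.226, C = 1.769

Linearized form: ln w = k·ln u + ln C. From the 4 transformed points,
AᵀA = [[8.1213, 4.7875]; [4.7875, 4]], rhs = [12.6906, 8.1531]ᵀ  (here Σln u = 4.7875, Σ(ln u)² = 8.1213, Σln w = 8.1531, Σln u·ln w = 12.6906).
Δ = 8.1213·4 − (4.7875)² = 9.5652; k = (12.6906·4 − 4.7875·8.1531)/9.5652 = 1.22627, ln C = (8.1213·8.1531 − 4.7875·12.6906)/9.5652 = 0.57057, so C = exp(0.57057) = 1.76928.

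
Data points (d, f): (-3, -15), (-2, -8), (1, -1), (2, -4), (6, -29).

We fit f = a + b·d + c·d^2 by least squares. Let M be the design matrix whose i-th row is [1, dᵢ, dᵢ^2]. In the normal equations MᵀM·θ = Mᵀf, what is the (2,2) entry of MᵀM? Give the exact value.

Row 2 ↔ basis d, column 2 ↔ basis d, so (MᵀM)_{2,2} = Σᵢ (d)·(d) = (-3)·(-3) + (-2)·(-2) + (1)·(1) + (2)·(2) + (6)·(6) = 54.

54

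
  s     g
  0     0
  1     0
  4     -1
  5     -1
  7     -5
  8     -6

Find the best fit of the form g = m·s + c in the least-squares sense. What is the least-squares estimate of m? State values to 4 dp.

From the data, Σs·s = 155, Σs = 25, Σ1 = 6.
Moment sums: Σs·g = -92, Σg = -13.
Eliminating c: 6·(row 1) − 25·(row 2) gives 305·m = 6·(-92) − 25·(-13) = -227, so m = -227/305.
Then c = ((-13) − 25·(-227/305))/6 = 57/61.

m = -0.7443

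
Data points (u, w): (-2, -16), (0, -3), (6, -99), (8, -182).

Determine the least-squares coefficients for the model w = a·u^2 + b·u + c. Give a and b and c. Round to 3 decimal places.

a = -3.000, b = 1.559, c = -1.676

Normal-equation sums: Σu^2·u^2 = 5408, Σu^2·u = 720, Σu^2 = 104, Σu·u = 104, Σu = 12, Σ1 = 4.
Right-hand side: Σu^2·w = -15276, Σu·w = -2018, Σw = -300.
Normal equations: [[5408, 720, 104]; [720, 104, 12]; [104, 12, 4]]·[a, b, c]ᵀ = [-15276, -2018, -300]ᵀ.
Row-reducing yields a = -3, b = 53/34, c = -57/34.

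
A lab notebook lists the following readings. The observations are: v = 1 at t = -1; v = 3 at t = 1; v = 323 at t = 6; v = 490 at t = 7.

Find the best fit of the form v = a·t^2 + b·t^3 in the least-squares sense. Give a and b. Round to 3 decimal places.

The normal equations are: 3699·a + 24583·b = 35642;  24583·a + 164307·b = 237840.
(Σt^2·t^2 = 3699, Σt^2·t^3 = 24583, Σt^3·t^3 = 164307, Σt^2·v = 35642, Σt^3·v = 237840.)
Eliminating b: 164307·(row 1) − 24583·(row 2) gives 3447704·a = 164307·35642 − 24583·237840 = 9409374, so a = 361899/132604.
Then b = (237840 − 24583·(361899/132604))/164307 = 1791437/1723852.

a = 2.729, b = 1.039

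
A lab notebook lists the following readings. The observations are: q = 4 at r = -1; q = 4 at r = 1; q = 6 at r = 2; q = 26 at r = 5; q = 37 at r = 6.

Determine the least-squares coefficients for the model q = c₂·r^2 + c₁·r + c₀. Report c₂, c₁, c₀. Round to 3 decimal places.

c₂ = 0.991, c₁ = -0.284, c₀ = 2.859

Setting ∂/∂c₂ … = 0 gives: 1939·c₂ + 349·c₁ + 67·c₀ = 2014;  349·c₂ + 67·c₁ + 13·c₀ = 364;  67·c₂ + 13·c₁ + 5·c₀ = 77.
(Σr^2·r^2 = 1939, Σr^2·r = 349, Σr^2 = 67, Σr·r = 67, Σr = 13, Σ1 = 5, Σr^2·q = 2014, Σr·q = 364, Σq = 77.)
Inverting the 3×3 Gram matrix, [c₂, c₁, c₀]ᵀ = [1657/1672, -25/88, 1195/418]ᵀ.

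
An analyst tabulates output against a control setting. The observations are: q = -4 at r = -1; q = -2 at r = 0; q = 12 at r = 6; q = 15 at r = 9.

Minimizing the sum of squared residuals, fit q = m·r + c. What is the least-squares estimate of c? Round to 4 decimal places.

c = -1.7246

The normal system XᵀX·[m, c]ᵀ = Xᵀq is [[118, 14]; [14, 4]]·[m, c]ᵀ = [211, 21]ᵀ.
Determinant 118·4 − 14² = 276.
m = (211·4 − 14·21)/276 = 275/138; c = (118·21 − 14·211)/276 = -119/69.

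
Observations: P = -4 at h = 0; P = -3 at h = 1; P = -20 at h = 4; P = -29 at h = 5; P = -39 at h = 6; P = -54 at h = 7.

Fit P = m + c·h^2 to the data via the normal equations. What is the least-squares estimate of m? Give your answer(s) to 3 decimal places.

Normal-equation sums: Σ1 = 6, Σh^2 = 127, Σh^2·h^2 = 4579.
For MᵀP: ΣP = -149, Σh^2·P = -5098.
Determinant 6·4579 − 127² = 11345.
m = ((-149)·4579 − 127·(-5098))/11345 = -6965/2269; c = (6·(-5098) − 127·(-149))/11345 = -2333/2269.

m = -3.070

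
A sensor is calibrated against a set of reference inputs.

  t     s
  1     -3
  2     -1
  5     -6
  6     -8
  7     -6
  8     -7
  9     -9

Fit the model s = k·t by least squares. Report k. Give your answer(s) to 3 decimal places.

From the data, Σt·t = 260.
For Aᵀs: Σt·s = -262.
So AᵀA·[k]ᵀ = Aᵀs: [[260]]·[k]ᵀ = [-262]ᵀ.
Hence k = -262 / 260 ≈ -1.00769.

k = -1.008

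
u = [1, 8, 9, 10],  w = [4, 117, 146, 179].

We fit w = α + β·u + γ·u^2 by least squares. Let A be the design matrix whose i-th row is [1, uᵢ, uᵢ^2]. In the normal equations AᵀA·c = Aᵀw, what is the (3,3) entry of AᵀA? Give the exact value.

20658

Row 3 ↔ basis u^2, column 3 ↔ basis u^2, so (AᵀA)_{3,3} = Σᵢ (u^2)·(u^2) = (1)·(1) + (64)·(64) + (81)·(81) + (100)·(100) = 20658.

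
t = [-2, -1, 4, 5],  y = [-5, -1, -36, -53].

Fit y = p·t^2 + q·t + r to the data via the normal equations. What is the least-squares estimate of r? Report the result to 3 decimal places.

XᵀX·[p, q, r]ᵀ = Xᵀy reads: 898·p + 180·q + 46·r = -1922;  180·p + 46·q + 6·r = -398;  46·p + 6·q + 4·r = -95.
(Σt^2·t^2 = 898, Σt^2·t = 180, Σt^2 = 46, Σt·t = 46, Σt = 6, Σ1 = 4, Σt^2·y = -1922, Σt·y = -398, Σy = -95.)
Solving the 3×3 system (Gaussian elimination) gives p = -7/4, q = -245/148, r = -169/148.

r = -1.142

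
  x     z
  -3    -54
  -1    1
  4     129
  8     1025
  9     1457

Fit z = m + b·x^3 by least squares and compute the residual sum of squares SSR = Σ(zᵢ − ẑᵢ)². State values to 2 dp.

SSR = 5.86

With design matrix M, MᵀM = [[5, 1277]; [1277, 798411]] and Mᵀz = [2558, 1596666]ᵀ.
Determinant 5·798411 − 1277² = 2361326.
m = (2558·798411 − 1277·1596666)/2361326 = 1696428/1180663; b = (5·1596666 − 1277·2558)/2361326 = 2358382/1180663.
Residuals: -1775916/1180663, 1842617/1180663, -29759/107333, 991563/1180663, -730915/1180663; SSR = 6922980/1180663.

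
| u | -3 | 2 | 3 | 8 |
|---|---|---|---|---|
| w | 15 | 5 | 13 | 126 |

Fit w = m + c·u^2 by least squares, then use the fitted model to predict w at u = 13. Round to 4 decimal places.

ŵ = 338.8557

Compute the Gram sums: Σ1 = 4, Σu^2 = 86, Σu^2·u^2 = 4274.
For Aᵀw: Σw = 159, Σu^2·w = 8336.
Normal equations: [[4, 86]; [86, 4274]]·[m, c]ᵀ = [159, 8336]ᵀ.
Δ = 4·4274 − 86² = 9700.
m = (159·4274 − 86·8336)/9700 = -3733/970; c = (4·8336 − 86·159)/9700 = 1967/970.
At u = 13: ŵ = (-3733/970)·(1) + (1967/970)·(169) = 32869/97.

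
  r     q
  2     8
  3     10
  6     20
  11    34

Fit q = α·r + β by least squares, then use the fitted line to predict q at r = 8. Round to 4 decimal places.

Entries of AᵀA: Σr·r = 170, Σr = 22, Σ1 = 4.
And Σr·q = 540, Σq = 72.
det = 170·4 − 22² = 196.
α = (540·4 − 22·72)/196 = 144/49; β = (170·72 − 22·540)/196 = 90/49.
At r = 8: q̂ = (144/49)·(8) + (90/49)·(1) = 1242/49.

q̂ = 25.3469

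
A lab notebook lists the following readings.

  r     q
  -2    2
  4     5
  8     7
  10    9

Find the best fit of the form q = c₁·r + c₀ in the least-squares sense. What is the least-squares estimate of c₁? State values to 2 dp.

c₁ = 0.56

Setting ∂/∂c₁ … = 0 gives: 184·c₁ + 20·c₀ = 162;  20·c₁ + 4·c₀ = 23.
(Σr·r = 184, Σr = 20, Σ1 = 4, Σr·q = 162, Σq = 23.)
det = 184·4 − 20² = 336.
c₁ = (162·4 − 20·23)/336 = 47/84; c₀ = (184·23 − 20·162)/336 = 62/21.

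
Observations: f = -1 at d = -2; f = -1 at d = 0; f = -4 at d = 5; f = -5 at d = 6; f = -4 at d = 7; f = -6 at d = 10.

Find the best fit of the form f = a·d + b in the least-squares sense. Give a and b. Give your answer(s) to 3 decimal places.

Sums needed: Σd·d = 214, Σd = 26, Σ1 = 6.
Right-hand side: Σd·f = -136, Σf = -21.
So AᵀA·[a, b]ᵀ = Aᵀf: [[214, 26]; [26, 6]]·[a, b]ᵀ = [-136, -21]ᵀ.
Δ = 214·6 − 26² = 608.
a = ((-136)·6 − 26·(-21))/608 = -135/304; b = (214·(-21) − 26·(-136))/608 = -479/304.

a = -0.444, b = -1.576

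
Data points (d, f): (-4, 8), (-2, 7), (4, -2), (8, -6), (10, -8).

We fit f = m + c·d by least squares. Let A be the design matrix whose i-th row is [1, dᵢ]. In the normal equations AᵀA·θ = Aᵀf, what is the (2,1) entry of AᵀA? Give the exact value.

16

Row 2 ↔ basis d, column 1 ↔ basis 1, so (AᵀA)_{2,1} = Σᵢ d = (-4)·(1) + (-2)·(1) + (4)·(1) + (8)·(1) + (10)·(1) = 16.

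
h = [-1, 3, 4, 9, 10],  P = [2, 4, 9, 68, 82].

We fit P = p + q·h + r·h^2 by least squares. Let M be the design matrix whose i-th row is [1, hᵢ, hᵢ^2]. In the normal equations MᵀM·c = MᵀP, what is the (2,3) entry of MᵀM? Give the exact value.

Row 2 ↔ basis h, column 3 ↔ basis h^2, so (MᵀM)_{2,3} = Σᵢ (h)·(h^2) = (-1)·(1) + (3)·(9) + (4)·(16) + (9)·(81) + (10)·(100) = 1819.

1819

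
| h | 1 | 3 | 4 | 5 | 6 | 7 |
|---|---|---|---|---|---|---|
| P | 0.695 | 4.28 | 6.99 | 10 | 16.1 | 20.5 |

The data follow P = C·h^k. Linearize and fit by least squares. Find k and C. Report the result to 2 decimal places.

k = 1.73, C = 0.67

Taking logs, ln P = k·ln h + ln C, so regress ln P on ln h.
Over the data: Σln h = 7.8320, Σ(ln h)² = 12.7160, Σln P = 11.1364, Σln h·ln P = 18.8553.
Normal system: [[12.7160, 7.8320]; [7.8320, 6]]·[k, ln C]ᵀ = [18.8553, 11.1364]ᵀ.
Solving (det = 14.9557): k = 1.73252, ln C = -0.40545, so C = exp(-0.40545) = 0.66667.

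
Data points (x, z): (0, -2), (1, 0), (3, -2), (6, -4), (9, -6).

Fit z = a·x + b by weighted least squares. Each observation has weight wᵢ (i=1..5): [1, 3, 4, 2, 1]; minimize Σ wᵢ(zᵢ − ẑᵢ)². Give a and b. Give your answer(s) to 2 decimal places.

a = -0.64, b = -0.09

With design matrix A, AᵀWA = [[192, 36]; [36, 11]] and AᵀWz = [-126, -24]ᵀ.
det = 192·11 − 36² = 816.
a = ((-126)·11 − 36·(-24))/816 = -87/136; b = (192·(-24) − 36·(-126))/816 = -3/34.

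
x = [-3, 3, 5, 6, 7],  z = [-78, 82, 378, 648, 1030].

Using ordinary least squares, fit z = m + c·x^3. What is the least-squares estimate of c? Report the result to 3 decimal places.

AᵀA·[m, c]ᵀ = Aᵀz reads: 5·m + 684·c = 2060;  684·m + 181388·c = 544828.
(Σ1 = 5, Σx^3 = 684, Σx^3·x^3 = 181388, Σz = 2060, Σx^3·z = 544828.)
Δ = 5·181388 − 684² = 439084.
m = (2060·181388 − 684·544828)/439084 = 249232/109771; c = (5·544828 − 684·2060)/439084 = 328775/109771.

c = 2.995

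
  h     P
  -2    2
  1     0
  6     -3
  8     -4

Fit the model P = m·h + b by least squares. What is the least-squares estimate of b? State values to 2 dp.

The normal system MᵀM·[m, b]ᵀ = MᵀP is [[105, 13]; [13, 4]]·[m, b]ᵀ = [-54, -5]ᵀ.
det = 105·4 − 13² = 251.
m = ((-54)·4 − 13·(-5))/251 = -151/251; b = (105·(-5) − 13·(-54))/251 = 177/251.

b = 0.71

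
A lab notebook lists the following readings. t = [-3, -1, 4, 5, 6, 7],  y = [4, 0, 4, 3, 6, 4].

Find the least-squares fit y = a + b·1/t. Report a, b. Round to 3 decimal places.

a = 3.805, b = 3.187

Sums needed: Σ1 = 6, Σ1/t = -241/420, Σ1/t·1/t = 222581/176400.
And Σy = 21, Σ1/t·y = 193/105.
Normal equations: [[6, -241/420]; [-241/420, 222581/176400]]·[a, b]ᵀ = [21, 193/105]ᵀ.
Eliminating b: (222581/176400)·(row 1) − (-241/420)·(row 2) gives (255481/35280)·a = (222581/176400)·21 − (-241/420)·(193/105) = 4860253/176400, so a = 4860253/1277405.
Then b = ((193/105) − (-241/420)·(4860253/1277405))/(222581/176400) = 814212/255481.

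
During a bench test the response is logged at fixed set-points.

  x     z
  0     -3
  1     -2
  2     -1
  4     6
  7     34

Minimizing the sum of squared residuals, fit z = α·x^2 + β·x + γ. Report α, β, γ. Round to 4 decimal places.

α = 0.9557, β = -1.5408, γ = -2.2657

Entries of AᵀA: Σx^2·x^2 = 2674, Σx^2·x = 416, Σx^2 = 70, Σx·x = 70, Σx = 14, Σ1 = 5.
And Σx^2·z = 1756, Σx·z = 258, Σz = 34.
AᵀA·[α, β, γ]ᵀ = Aᵀz becomes [[2674, 416, 70]; [416, 70, 14]; [70, 14, 5]]·[α, β, γ]ᵀ = [1756, 258, 34]ᵀ.
Inverting the 3×3 Gram matrix, [α, β, γ]ᵀ = [410/429, -661/429, -324/143]ᵀ.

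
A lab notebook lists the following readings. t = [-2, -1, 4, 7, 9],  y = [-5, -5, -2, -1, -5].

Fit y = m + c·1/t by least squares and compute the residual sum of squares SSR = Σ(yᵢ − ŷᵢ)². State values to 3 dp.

SSR = 8.768

The normal system MᵀM·[m, c]ᵀ = Mᵀy is [[5, -251/252]; [-251/252, 85429/63504]]·[m, c]ᵀ = [-18, 397/63]ᵀ.
Eliminating c: (85429/63504)·(row 1) − (-251/252)·(row 2) gives (22759/3969)·m = (85429/63504)·(-18) − (-251/252)·(397/63) = -569567/31752, so m = -569567/182072.
Then c = ((397/63) − (-251/252)·(-569567/182072))/(85429/63504) = 107793/45518.
Residuals: -125207/182072, 90379/182072, 48815/91036, 325899/182072, -388701/182072; SSR = 798243/91036.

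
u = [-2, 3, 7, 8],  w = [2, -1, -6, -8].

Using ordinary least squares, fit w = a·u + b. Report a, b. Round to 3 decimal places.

a = -0.984, b = 0.685

Setting ∂/∂a … = 0 gives: 126·a + 16·b = -113;  16·a + 4·b = -13.
(Σu·u = 126, Σu = 16, Σ1 = 4, Σu·w = -113, Σw = -13.)
Δ = 126·4 − 16² = 248.
a = ((-113)·4 − 16·(-13))/248 = -61/62; b = (126·(-13) − 16·(-113))/248 = 85/124.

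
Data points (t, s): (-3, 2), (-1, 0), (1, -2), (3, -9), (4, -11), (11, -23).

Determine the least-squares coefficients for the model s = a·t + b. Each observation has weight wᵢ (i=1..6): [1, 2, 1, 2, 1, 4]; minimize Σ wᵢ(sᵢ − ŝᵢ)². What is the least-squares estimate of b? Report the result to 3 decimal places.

From the data, Σwᵢ·t·t = 530, Σwᵢ·t = 50, Σwᵢ·1 = 11.
And Σwᵢ·t·s = -1118, Σwᵢ·s = -121.
So XᵀWX·[a, b]ᵀ = XᵀWs: [[530, 50]; [50, 11]]·[a, b]ᵀ = [-1118, -121]ᵀ.
det = 530·11 − 50² = 3330.
a = ((-1118)·11 − 50·(-121))/3330 = -3124/1665; b = (530·(-121) − 50·(-1118))/3330 = -823/333.

b = -2.471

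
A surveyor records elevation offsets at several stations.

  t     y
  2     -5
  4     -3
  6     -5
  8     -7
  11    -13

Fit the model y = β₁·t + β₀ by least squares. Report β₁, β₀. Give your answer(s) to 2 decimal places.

The normal equations are: 241·β₁ + 31·β₀ = -251;  31·β₁ + 5·β₀ = -33.
Δ = 241·5 − 31² = 244.
β₁ = ((-251)·5 − 31·(-33))/244 = -58/61; β₀ = (241·(-33) − 31·(-251))/244 = -43/61.

β₁ = -0.95, β₀ = -0.70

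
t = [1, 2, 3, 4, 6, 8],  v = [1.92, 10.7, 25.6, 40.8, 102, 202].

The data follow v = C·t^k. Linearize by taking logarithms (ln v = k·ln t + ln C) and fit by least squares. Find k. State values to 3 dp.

Linearized form: ln v = k·ln t + ln C. From the 6 transformed points,
Σln t = 7.0493, Σ(ln t)² = 11.1437, Σln v = 19.9071, Σln t·ln v = 29.6717.
Equations: 11.1437·k + 7.0493·ln C = 29.6717;  7.0493·k + 6·ln C = 19.9071.
Solving (det = 17.1702): k = 2.19567, ln C = 0.73821.

k = 2.196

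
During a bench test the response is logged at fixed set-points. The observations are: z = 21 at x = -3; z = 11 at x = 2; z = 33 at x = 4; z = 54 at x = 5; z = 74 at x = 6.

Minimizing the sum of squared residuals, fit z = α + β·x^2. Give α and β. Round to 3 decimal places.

α = 2.793, β = 1.989

Normal-equation sums: Σ1 = 5, Σx^2 = 90, Σx^2·x^2 = 2274.
Right-hand side: Σz = 193, Σx^2·z = 4775.
So AᵀA·[α, β]ᵀ = Aᵀz: [[5, 90]; [90, 2274]]·[α, β]ᵀ = [193, 4775]ᵀ.
Eliminating β: 2274·(row 1) − 90·(row 2) gives 3270·α = 2274·193 − 90·4775 = 9132, so α = 1522/545.
Then β = (4775 − 90·(1522/545))/2274 = 1301/654.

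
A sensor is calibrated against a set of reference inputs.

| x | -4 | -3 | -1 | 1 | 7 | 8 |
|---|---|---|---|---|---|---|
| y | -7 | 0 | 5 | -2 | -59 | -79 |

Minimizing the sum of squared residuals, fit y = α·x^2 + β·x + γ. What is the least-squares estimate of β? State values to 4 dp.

β = -1.8789

The normal system MᵀM·[α, β, γ]ᵀ = Mᵀy is [[6836, 764, 140]; [764, 140, 8]; [140, 8, 6]]·[α, β, γ]ᵀ = [-8056, -1024, -142]ᵀ.
Inverting the 3×3 Gram matrix, [α, β, γ]ᵀ = [-8219/8020, -15069/8020, 11031/4010]ᵀ.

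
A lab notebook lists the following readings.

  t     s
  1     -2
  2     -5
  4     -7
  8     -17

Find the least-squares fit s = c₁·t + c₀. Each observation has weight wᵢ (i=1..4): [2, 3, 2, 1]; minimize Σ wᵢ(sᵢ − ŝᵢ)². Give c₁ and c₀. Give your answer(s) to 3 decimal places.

c₁ = -2.000, c₀ = -0.250

Entries of XᵀWX: Σwᵢ·t·t = 110, Σwᵢ·t = 24, Σwᵢ·1 = 8.
For XᵀWs: Σwᵢ·t·s = -226, Σwᵢ·s = -50.
So XᵀWX·[c₁, c₀]ᵀ = XᵀWs: [[110, 24]; [24, 8]]·[c₁, c₀]ᵀ = [-226, -50]ᵀ.
Eliminating c₀: 8·(row 1) − 24·(row 2) gives 304·c₁ = 8·(-226) − 24·(-50) = -608, so c₁ = -2.
Then c₀ = ((-50) − 24·(-2))/8 = -1/4.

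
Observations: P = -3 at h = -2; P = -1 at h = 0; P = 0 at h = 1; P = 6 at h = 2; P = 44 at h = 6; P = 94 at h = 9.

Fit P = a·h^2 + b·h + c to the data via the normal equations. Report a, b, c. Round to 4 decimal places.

a = 0.9577, b = 2.0458, c = -2.2334

Compute the Gram sums: Σh^2·h^2 = 7890, Σh^2·h = 946, Σh^2 = 126, Σh·h = 126, Σh = 16, Σ1 = 6.
And Σh^2·P = 9210, Σh·P = 1128, ΣP = 140.
Normal equations: [[7890, 946, 126]; [946, 126, 16]; [126, 16, 6]]·[a, b, c]ᵀ = [9210, 1128, 140]ᵀ.
Inverting the 3×3 Gram matrix, [a, b, c]ᵀ = [9323/9735, 33193/16225, -108709/48675]ᵀ.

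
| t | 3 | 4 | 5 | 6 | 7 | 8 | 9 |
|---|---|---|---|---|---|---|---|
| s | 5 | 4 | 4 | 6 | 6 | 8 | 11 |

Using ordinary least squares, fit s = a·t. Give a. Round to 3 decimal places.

Setting ∂/∂a … = 0 gives: 280·a = 292.
(Σt·t = 280, Σt·s = 292.)
a = 292/280 = 1.04286.

a = 1.043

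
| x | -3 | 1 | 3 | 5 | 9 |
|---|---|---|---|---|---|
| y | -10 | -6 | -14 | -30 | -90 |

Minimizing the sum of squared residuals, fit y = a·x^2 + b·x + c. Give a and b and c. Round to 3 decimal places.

a = -1.000, b = -0.600, c = -3.200

With design matrix A, AᵀA = [[7349, 855, 125]; [855, 125, 15]; [125, 15, 5]] and Aᵀy = [-8262, -978, -150]ᵀ.
Inverting the 3×3 Gram matrix, [a, b, c]ᵀ = [-1, -3/5, -16/5]ᵀ.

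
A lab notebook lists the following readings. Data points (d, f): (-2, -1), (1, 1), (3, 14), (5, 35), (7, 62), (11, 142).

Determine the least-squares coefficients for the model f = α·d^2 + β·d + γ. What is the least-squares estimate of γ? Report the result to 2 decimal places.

γ = -1.18

Normal-equation sums: Σd^2·d^2 = 17765, Σd^2·d = 1819, Σd^2 = 209, Σd·d = 209, Σd = 25, Σ1 = 6.
And Σd^2·f = 21218, Σd·f = 2216, Σf = 253.
MᵀM·[α, β, γ]ᵀ = Mᵀf becomes [[17765, 1819, 209]; [1819, 209, 25]; [209, 25, 6]]·[α, β, γ]ᵀ = [21218, 2216, 253]ᵀ.
Solving the 3×3 system (Gaussian elimination) gives α = 59659/60042, β = 125839/60042, γ = -11780/10007.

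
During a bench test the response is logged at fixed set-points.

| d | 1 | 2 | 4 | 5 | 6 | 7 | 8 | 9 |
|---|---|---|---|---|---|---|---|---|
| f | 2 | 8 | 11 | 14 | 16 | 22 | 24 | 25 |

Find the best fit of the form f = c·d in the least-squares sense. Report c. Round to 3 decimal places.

The normal system XᵀX·[c]ᵀ = Xᵀf is [[276]]·[c]ᵀ = [799]ᵀ.
Hence c = 799 / 276 ≈ 2.89493.

c = 2.895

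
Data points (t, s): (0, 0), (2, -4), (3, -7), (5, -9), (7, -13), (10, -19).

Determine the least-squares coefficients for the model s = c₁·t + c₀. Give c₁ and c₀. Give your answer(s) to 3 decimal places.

c₁ = -1.847, c₀ = -0.354

With design matrix X, XᵀX = [[187, 27]; [27, 6]] and Xᵀs = [-355, -52]ᵀ.
det = 187·6 − 27² = 393.
c₁ = ((-355)·6 − 27·(-52))/393 = -242/131; c₀ = (187·(-52) − 27·(-355))/393 = -139/393.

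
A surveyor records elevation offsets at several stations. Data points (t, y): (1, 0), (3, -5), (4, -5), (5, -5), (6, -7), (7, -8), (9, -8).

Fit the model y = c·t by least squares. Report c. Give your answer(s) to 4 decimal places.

Normal-equation sums: Σt·t = 217.
Moment sums: Σt·y = -230.
c = (-230)/217 = -1.05991.

c = -1.0599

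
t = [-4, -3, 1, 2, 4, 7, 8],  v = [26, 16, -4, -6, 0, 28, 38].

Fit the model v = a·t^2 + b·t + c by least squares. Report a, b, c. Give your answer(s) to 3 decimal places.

a = 1.051, b = -3.149, c = -3.119

With design matrix X, XᵀX = [[7107, 837, 159]; [837, 159, 15]; [159, 15, 7]] and Xᵀv = [4336, 332, 98]ᵀ.
Row-reducing yields a = 120821/114987, b = -362087/114987, c = -119548/38329.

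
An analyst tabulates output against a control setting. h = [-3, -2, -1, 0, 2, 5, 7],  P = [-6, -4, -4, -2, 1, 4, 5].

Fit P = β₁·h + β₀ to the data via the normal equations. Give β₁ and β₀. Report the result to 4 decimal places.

Entries of AᵀA: Σh·h = 92, Σh = 8, Σ1 = 7.
And Σh·P = 87, ΣP = -6.
Normal equations: [[92, 8]; [8, 7]]·[β₁, β₀]ᵀ = [87, -6]ᵀ.
Δ = 92·7 − 8² = 580.
β₁ = (87·7 − 8·(-6))/580 = 657/580; β₀ = (92·(-6) − 8·87)/580 = -312/145.

β₁ = 1.1328, β₀ = -2.1517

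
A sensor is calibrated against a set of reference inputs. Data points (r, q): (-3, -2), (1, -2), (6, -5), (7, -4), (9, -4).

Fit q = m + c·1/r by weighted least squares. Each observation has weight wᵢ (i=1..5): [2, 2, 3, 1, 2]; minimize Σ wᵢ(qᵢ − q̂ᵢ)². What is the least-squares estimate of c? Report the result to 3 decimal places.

c = 0.572

With design matrix M, MᵀWM = [[10, 277/126]; [277/126, 37319/15876]] and MᵀWq = [-35, -835/126]ᵀ.
Eliminating c: (37319/15876)·(row 1) − (277/126)·(row 2) gives (296461/15876)·m = (37319/15876)·(-35) − (277/126)·(-835/126) = -6635/98, so m = -1074870/296461.
Then c = ((-835/126) − (277/126)·(-1074870/296461))/(37319/15876) = 169470/296461.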